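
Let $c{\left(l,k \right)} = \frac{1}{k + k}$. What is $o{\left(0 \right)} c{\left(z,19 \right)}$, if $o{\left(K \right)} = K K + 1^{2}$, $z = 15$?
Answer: $\frac{1}{38} \approx 0.026316$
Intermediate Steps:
$o{\left(K \right)} = 1 + K^{2}$ ($o{\left(K \right)} = K^{2} + 1 = 1 + K^{2}$)
$c{\left(l,k \right)} = \frac{1}{2 k}$
$o{\left(0 \right)} c{\left(z,19 \right)} = \left(1 + 0^{2}\right) \frac{1}{2 \cdot 19} = \left(1 + 0\right) \frac{1}{2} \cdot \frac{1}{19} = 1 \cdot \frac{1}{38} = \frac{1}{38}$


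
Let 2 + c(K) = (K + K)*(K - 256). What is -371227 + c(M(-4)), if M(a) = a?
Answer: -369149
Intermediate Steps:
c(K) = -2 + 2*K*(-256 + K) (c(K) = -2 + (K + K)*(K - 256) = -2 + (2*K)*(-256 + K) = -2 + 2*K*(-256 + K))
-371227 + c(M(-4)) = -371227 + (-2 - 512*(-4) + 2*(-4)**2) = -371227 + (-2 + 2048 + 2*16) = -371227 + (-2 + 2048 + 32) = -371227 + 2078 = -369149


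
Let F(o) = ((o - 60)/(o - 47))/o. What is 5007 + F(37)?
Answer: 1852613/370 ≈ 5007.1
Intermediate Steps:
F(o) = (-60 + o)/(o*(-47 + o)) (F(o) = ((-60 + o)/(-47 + o))/o = (-60 + o)/(o*(-47 + o)))
5007 + F(37) = 5007 + (-60 + 37)/(37*(-47 + 37)) = 5007 + (1/37)*(-23)/(-10) = 5007 + (1/37)*(-1/10)*(-23) = 5007 + 23/370 = 1852613/370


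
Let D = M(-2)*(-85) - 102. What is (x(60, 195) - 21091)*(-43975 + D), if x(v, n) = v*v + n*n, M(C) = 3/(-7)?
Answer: -6330303656/7 ≈ -9.0433e+8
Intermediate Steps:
M(C) = -3/7 (M(C) = 3*(-⅐) = -3/7)
x(v, n) = n² + v² (x(v, n) = v² + n² = n² + v²)
D = -459/7 (D = -3/7*(-85) - 102 = 255/7 - 102 = -459/7 ≈ -65.571)
(x(60, 195) - 21091)*(-43975 + D) = ((195² + 60²) - 21091)*(-43975 - 459/7) = ((38025 + 3600) - 21091)*(-308284/7) = (41625 - 21091)*(-308284/7) = 20534*(-308284/7) = -6330303656/7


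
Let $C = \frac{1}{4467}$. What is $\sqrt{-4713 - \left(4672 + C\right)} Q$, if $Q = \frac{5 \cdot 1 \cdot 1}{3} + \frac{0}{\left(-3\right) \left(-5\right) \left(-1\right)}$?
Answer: $\frac{10 i \sqrt{46817282433}}{13401} \approx 161.46 i$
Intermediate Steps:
$C = \frac{1}{4467} \approx 0.00022386$
$Q = \frac{5}{3}$ ($Q = 5 \cdot 1 \cdot \frac{1}{3} + \frac{0}{15 \left(-1\right)} = 5 \cdot \frac{1}{3} + \frac{0}{-15} = \frac{5}{3} + 0 \left(- \frac{1}{15}\right) = \frac{5}{3} + 0 = \frac{5}{3} \approx 1.6667$)
$\sqrt{-4713 - \left(4672 + C\right)} Q = \sqrt{-4713 - \frac{20869825}{4467}} \cdot \frac{5}{3} = \sqrt{- \frac{41922796}{4467}} \cdot \frac{5}{3} = \frac{2 i \sqrt{46817282433}}{4467} \cdot \frac{5}{3} = \frac{10 i \sqrt{46817282433}}{13401}$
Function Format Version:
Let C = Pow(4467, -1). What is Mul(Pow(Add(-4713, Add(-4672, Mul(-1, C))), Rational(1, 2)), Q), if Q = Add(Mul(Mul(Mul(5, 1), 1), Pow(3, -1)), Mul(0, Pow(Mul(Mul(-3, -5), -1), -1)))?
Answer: Mul(Rational(10, 13401), I, Pow(46817282433, Rational(1, 2))) ≈ Mul(161.46, I)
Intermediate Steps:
C = Rational(1, 4467) ≈ 0.00022386
Q = Rational(5, 3) (Q = Add(Mul(Mul(5, 1), Rational(1, 3)), Mul(0, Pow(Mul(15, -1), -1))) = Add(Mul(5, Rational(1, 3)), Mul(0, Pow(-15, -1))) = Add(Rational(5, 3), Mul(0, Rational(-1, 15))) = Add(Rational(5, 3), 0) = Rational(5, 3) ≈ 1.6667)
Mul(Pow(Add(-4713, Add(-4672, Mul(-1, C))), Rational(1, 2)), Q) = Mul(Pow(Add(-4713, Add(-4672, Mul(-1, Rational(1, 4467)))), Rational(1, 2)), Rational(5, 3)) = Mul(Pow(Add(-4713, Add(-4672, Rational(-1, 4467))), Rational(1, 2)), Rational(5, 3)) = Mul(Pow(Add(-4713, Rational(-20869825, 4467)), Rational(1, 2)), Rational(5, 3)) = Mul(Pow(Rational(-41922796, 4467), Rational(1, 2)), Rational(5, 3)) = Mul(Mul(Rational(2, 4467), I, Pow(46817282433, Rational(1, 2))), Rational(5, 3)) = Mul(Rational(10, 13401), I, Pow(46817282433, Rational(1, 2)))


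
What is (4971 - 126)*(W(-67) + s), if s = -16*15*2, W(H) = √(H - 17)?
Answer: -2325600 + 9690*I*√21 ≈ -2.3256e+6 + 44405.0*I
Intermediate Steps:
W(H) = √(-17 + H)
s = -480 (s = -240*2 = -480)
(4971 - 126)*(W(-67) + s) = (4971 - 126)*(√(-17 - 67) - 480) = 4845*(√(-84) - 480) = 4845*(2*I*√21 - 480) = 4845*(-480 + 2*I*√21) = -2325600 + 9690*I*√21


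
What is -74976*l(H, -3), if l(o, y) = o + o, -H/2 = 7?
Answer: 2099328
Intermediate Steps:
H = -14 (H = -2*7 = -14)
l(o, y) = 2*o
-74976*l(H, -3) = -149952*(-14) = -74976*(-28) = 2099328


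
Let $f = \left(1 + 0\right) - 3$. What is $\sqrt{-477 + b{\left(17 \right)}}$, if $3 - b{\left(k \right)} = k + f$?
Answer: $i \sqrt{489} \approx 22.113 i$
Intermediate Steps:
$f = -2$ ($f = 1 - 3 = -2$)
$b{\left(k \right)} = 5 - k$ ($b{\left(k \right)} = 3 - \left(k - 2\right) = 3 - \left(-2 + k\right) = 5 - k$)
$\sqrt{-477 + b{\left(17 \right)}} = \sqrt{-477 + \left(5 - 17\right)} = \sqrt{-477 - 12} = \sqrt{-489} = i \sqrt{489}$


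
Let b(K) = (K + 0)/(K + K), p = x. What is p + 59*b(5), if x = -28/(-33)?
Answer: 2003/66 ≈ 30.348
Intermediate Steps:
x = 28/33 (x = -28*(-1/33) = 28/33 ≈ 0.84848)
p = 28/33 ≈ 0.84848
b(K) = 1/2 (b(K) = K/((2*K)) = K*(1/(2*K)) = 1/2)
p + 59*b(5) = 28/33 + 59*(1/2) = 28/33 + 59/2 = 2003/66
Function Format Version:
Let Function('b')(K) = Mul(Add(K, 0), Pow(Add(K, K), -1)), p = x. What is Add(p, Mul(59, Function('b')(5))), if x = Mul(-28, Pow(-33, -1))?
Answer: Rational(2003, 66) ≈ 30.348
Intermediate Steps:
x = Rational(28, 33) (x = Mul(-28, Rational(-1, 33)) = Rational(28, 33) ≈ 0.84848)
p = Rational(28, 33) ≈ 0.84848
Function('b')(K) = Rational(1, 2) (Function('b')(K) = Mul(K, Pow(Mul(2, K), -1)) = Mul(K, Mul(Rational(1, 2), Pow(K, -1))) = Rational(1, 2))
Add(p, Mul(59, Function('b')(5))) = Add(Rational(28, 33), Mul(59, Rational(1, 2))) = Add(Rational(28, 33), Rational(59, 2)) = Rational(2003, 66)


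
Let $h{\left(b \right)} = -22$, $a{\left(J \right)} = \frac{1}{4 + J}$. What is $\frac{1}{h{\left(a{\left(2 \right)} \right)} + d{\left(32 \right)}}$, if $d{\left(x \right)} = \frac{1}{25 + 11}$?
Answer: $- \frac{36}{791} \approx -0.045512$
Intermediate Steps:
$d{\left(x \right)} = \frac{1}{36}$
$\frac{1}{h{\left(a{\left(2 \right)} \right)} + d{\left(32 \right)}} = \frac{1}{-22 + \frac{1}{36}} = \frac{1}{- \frac{791}{36}} = - \frac{36}{791}$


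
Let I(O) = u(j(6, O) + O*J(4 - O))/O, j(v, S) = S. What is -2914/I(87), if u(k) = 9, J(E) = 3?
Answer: -84506/3 ≈ -28169.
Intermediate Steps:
I(O) = 9/O
-2914/I(87) = -2914/(9/87) = -2914/(9*(1/87)) = -2914/3/29 = -2914*29/3 = -84506/3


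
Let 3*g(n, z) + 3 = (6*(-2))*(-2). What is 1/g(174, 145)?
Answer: ⅐ ≈ 0.14286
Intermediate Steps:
g(n, z) = 7 (g(n, z) = -1 + ((6*(-2))*(-2))/3 = -1 + (-12*(-2))/3 = -1 + (⅓)*24 = -1 + 8 = 7)
1/g(174, 145) = 1/7 = ⅐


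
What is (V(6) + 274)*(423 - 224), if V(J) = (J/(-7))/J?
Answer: 381483/7 ≈ 54498.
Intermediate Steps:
V(J) = -1/7 (V(J) = (J*(-1/7))/J = (-J/7)/J = -1/7)
(V(6) + 274)*(423 - 224) = (-1/7 + 274)*(423 - 224) = (1917/7)*199 = 381483/7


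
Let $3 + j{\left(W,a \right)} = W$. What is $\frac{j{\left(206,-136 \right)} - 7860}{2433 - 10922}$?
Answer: $\frac{589}{653} \approx 0.90199$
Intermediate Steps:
$j{\left(W,a \right)} = -3 + W$
$\frac{j{\left(206,-136 \right)} - 7860}{2433 - 10922} = \frac{\left(-3 + 206\right) - 7860}{2433 - 10922} = \frac{203 - 7860}{-8489} = \left(-7657\right) \left(- \frac{1}{8489}\right) = \frac{589}{653}$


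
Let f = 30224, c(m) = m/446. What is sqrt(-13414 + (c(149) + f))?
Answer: sqrt(3343844414)/446 ≈ 129.65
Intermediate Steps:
c(m) = m/446 (c(m) = m*(1/446) = m/446)
sqrt(-13414 + (c(149) + f)) = sqrt(-13414 + ((1/446)*149 + 30224)) = sqrt(-13414 + (149/446 + 30224)) = sqrt(-13414 + 13480053/446) = sqrt(7497409/446) = sqrt(3343844414)/446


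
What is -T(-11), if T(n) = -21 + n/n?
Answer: 20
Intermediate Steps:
T(n) = -20 (T(n) = -21 + 1 = -20)
-T(-11) = -1*(-20) = 20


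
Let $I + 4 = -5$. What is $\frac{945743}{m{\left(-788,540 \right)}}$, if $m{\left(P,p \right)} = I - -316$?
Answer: $\frac{945743}{307} \approx 3080.6$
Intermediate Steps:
$I = -9$ ($I = -4 - 5 = -9$)
$m{\left(P,p \right)} = 307$ ($m{\left(P,p \right)} = -9 - -316 = -9 + 316 = 307$)
$\frac{945743}{m{\left(-788,540 \right)}} = \frac{945743}{307}$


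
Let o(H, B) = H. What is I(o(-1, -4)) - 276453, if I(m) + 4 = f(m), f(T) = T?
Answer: -276458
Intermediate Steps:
I(m) = -4 + m
I(o(-1, -4)) - 276453 = (-4 - 1) - 276453 = -5 - 276453 = -276458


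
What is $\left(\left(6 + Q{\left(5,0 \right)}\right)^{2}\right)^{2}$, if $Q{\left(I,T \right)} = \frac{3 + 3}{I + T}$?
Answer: $\frac{1679616}{625} \approx 2687.4$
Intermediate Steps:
$Q{\left(I,T \right)} = \frac{6}{I + T}$
$\left(\left(6 + Q{\left(5,0 \right)}\right)^{2}\right)^{2} = \left(\left(6 + \frac{6}{5 + 0}\right)^{2}\right)^{2} = \left(\left(6 + \frac{6}{5}\right)^{2}\right)^{2} = \left(\left(\frac{36}{5}\right)^{2}\right)^{2} = \left(\frac{1296}{25}\right)^{2} = \frac{1679616}{625}$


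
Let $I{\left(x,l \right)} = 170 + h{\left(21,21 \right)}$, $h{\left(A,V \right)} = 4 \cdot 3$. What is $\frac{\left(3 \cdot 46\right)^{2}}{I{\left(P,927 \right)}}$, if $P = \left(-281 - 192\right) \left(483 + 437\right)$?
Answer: $\frac{9522}{91} \approx 104.64$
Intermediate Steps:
$h{\left(A,V \right)} = 12$
$P = -435160$ ($P = \left(-473\right) 920 = -435160$)
$I{\left(x,l \right)} = 182$ ($I{\left(x,l \right)} = 170 + 12 = 182$)
$\frac{\left(3 \cdot 46\right)^{2}}{I{\left(P,927 \right)}} = \frac{\left(3 \cdot 46\right)^{2}}{182} = 138^{2} \cdot \frac{1}{182} = 19044 \cdot \frac{1}{182} = \frac{9522}{91}$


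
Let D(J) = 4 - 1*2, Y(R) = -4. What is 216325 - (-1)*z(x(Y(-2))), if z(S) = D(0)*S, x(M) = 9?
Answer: 216343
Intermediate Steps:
D(J) = 2 (D(J) = 4 - 2 = 2)
z(S) = 2*S
216325 - (-1)*z(x(Y(-2))) = 216325 - (-1)*2*9 = 216325 - (-1)*18 = 216325 - 1*(-18) = 216325 + 18 = 216343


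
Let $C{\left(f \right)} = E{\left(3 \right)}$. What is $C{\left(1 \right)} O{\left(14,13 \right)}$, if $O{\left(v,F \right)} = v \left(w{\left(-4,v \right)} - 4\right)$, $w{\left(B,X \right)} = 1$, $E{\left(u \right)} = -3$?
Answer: $126$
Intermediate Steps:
$O{\left(v,F \right)} = - 3 v$ ($O{\left(v,F \right)} = v \left(1 - 4\right) = v \left(-3\right) = - 3 v$)
$C{\left(f \right)} = -3$
$C{\left(1 \right)} O{\left(14,13 \right)} = - 3 \left(\left(-3\right) 14\right) = \left(-3\right) \left(-42\right) = 126$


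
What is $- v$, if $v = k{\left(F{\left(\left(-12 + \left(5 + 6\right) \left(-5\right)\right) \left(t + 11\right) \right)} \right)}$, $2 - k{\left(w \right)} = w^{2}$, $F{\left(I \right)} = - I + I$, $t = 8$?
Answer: $-2$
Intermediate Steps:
$F{\left(I \right)} = 0$
$k{\left(w \right)} = 2 - w^{2}$
$v = 2$ ($v = 2 - 0^{2} = 2 - 0 = 2 + 0 = 2$)
$- v = \left(-1\right) 2 = -2$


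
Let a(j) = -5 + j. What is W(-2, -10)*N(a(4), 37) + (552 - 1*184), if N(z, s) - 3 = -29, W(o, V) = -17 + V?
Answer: 1070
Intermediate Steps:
N(z, s) = -26 (N(z, s) = 3 - 29 = -26)
W(-2, -10)*N(a(4), 37) + (552 - 1*184) = (-17 - 10)*(-26) + (552 - 1*184) = -27*(-26) + (552 - 184) = 702 + 368 = 1070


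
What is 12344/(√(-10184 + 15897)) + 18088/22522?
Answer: 9044/11261 + 12344*√5713/5713 ≈ 164.12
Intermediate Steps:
12344/(√(-10184 + 15897)) + 18088/22522 = 12344/(√5713) + 18088*(1/22522) = 12344*(√5713/5713) + 9044/11261 = 12344*√5713/5713 + 9044/11261 = 9044/11261 + 12344*√5713/5713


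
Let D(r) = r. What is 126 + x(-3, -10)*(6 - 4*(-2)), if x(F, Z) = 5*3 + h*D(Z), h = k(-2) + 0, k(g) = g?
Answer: 616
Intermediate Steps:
h = -2 (h = -2 + 0 = -2)
x(F, Z) = 15 - 2*Z (x(F, Z) = 5*3 - 2*Z = 15 - 2*Z)
126 + x(-3, -10)*(6 - 4*(-2)) = 126 + (15 - 2*(-10))*(6 - 4*(-2)) = 126 + (15 + 20)*(6 + 8) = 126 + 35*14 = 126 + 490 = 616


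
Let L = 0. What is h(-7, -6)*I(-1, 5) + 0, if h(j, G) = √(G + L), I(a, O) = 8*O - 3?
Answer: 37*I*√6 ≈ 90.631*I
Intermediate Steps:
I(a, O) = -3 + 8*O
h(j, G) = √G (h(j, G) = √(G + 0) = √G)
h(-7, -6)*I(-1, 5) + 0 = √(-6)*(-3 + 8*5) + 0 = (I*√6)*(-3 + 40) + 0 = (I*√6)*37 + 0 = 37*I*√6 + 0 = 37*I*√6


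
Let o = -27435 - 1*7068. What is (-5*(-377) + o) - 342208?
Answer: -374826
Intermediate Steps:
o = -34503 (o = -27435 - 7068 = -34503)
(-5*(-377) + o) - 342208 = (-5*(-377) - 34503) - 342208 = (1885 - 34503) - 342208 = -32618 - 342208 = -374826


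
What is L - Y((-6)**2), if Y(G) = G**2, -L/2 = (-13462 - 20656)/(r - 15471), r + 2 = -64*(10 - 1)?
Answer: -20867740/16049 ≈ -1300.3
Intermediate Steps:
r = -578 (r = -2 - 64*(10 - 1) = -2 - 64*9 = -2 - 576 = -578)
L = -68236/16049 (L = -2*(-13462 - 20656)/(-578 - 15471) = -(-68236)/(-16049) = -(-68236)*(-1)/16049 = -2*34118/16049 = -68236/16049 ≈ -4.2517)
L - Y((-6)**2) = -68236/16049 - ((-6)**2)**2 = -68236/16049 - 1*36**2 = -68236/16049 - 1*1296 = -68236/16049 - 1296 = -20867740/16049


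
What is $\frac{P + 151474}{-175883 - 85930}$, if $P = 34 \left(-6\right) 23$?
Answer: $- \frac{146782}{261813} \approx -0.56064$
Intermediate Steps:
$P = -4692$ ($P = \left(-204\right) 23 = -4692$)
$\frac{P + 151474}{-175883 - 85930} = \frac{-4692 + 151474}{-175883 - 85930} = \frac{146782}{-261813} = 146782 \left(- \frac{1}{261813}\right) = - \frac{146782}{261813}$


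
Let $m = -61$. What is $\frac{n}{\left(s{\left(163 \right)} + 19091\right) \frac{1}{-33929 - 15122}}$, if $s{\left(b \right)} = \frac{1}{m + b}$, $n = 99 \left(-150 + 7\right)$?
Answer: $\frac{5448486978}{149791} \approx 36374.0$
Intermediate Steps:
$n = -14157$ ($n = 99 \left(-143\right) = -14157$)
$s{\left(b \right)} = \frac{1}{-61 + b}$
$\frac{n}{\left(s{\left(163 \right)} + 19091\right) \frac{1}{-33929 - 15122}} = - \frac{14157}{\left(\frac{1}{-61 + 163} + 19091\right) \frac{1}{-33929 - 15122}} = - \frac{14157}{\left(\frac{1}{102} + 19091\right) \frac{1}{-49051}} = - \frac{14157}{\left(\frac{1}{102} + 19091\right) \left(- \frac{1}{49051}\right)} = - \frac{14157}{\frac{1947283}{102} \left(- \frac{1}{49051}\right)} = - \frac{14157}{- \frac{1947283}{5003202}} = \left(-14157\right) \left(- \frac{5003202}{1947283}\right) = \frac{5448486978}{149791}$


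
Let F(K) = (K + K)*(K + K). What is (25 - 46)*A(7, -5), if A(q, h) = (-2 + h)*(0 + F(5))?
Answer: 14700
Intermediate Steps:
F(K) = 4*K² (F(K) = (2*K)*(2*K) = 4*K²)
A(q, h) = -200 + 100*h (A(q, h) = (-2 + h)*(0 + 4*5²) = (-2 + h)*(0 + 4*25) = (-2 + h)*(0 + 100) = (-2 + h)*100 = -200 + 100*h)
(25 - 46)*A(7, -5) = (25 - 46)*(-200 + 100*(-5)) = -21*(-200 - 500) = -21*(-700) = 14700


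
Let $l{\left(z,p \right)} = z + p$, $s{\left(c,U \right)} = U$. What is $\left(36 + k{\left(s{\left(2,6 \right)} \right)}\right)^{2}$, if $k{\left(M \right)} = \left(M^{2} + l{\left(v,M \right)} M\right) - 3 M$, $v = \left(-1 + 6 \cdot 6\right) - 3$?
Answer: $79524$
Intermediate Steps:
$v = 32$ ($v = \left(-1 + 36\right) - 3 = 35 - 3 = 32$)
$l{\left(z,p \right)} = p + z$
$k{\left(M \right)} = M^{2} - 3 M + M \left(32 + M\right)$ ($k{\left(M \right)} = \left(M^{2} + \left(M + 32\right) M\right) - 3 M = \left(M^{2} + \left(32 + M\right) M\right) - 3 M = \left(M^{2} + M \left(32 + M\right)\right) - 3 M = M^{2} - 3 M + M \left(32 + M\right)$)
$\left(36 + k{\left(s{\left(2,6 \right)} \right)}\right)^{2} = \left(36 + 6 \left(29 + 2 \cdot 6\right)\right)^{2} = \left(36 + 6 \left(29 + 12\right)\right)^{2} = \left(36 + 6 \cdot 41\right)^{2} = \left(36 + 246\right)^{2} = 282^{2} = 79524$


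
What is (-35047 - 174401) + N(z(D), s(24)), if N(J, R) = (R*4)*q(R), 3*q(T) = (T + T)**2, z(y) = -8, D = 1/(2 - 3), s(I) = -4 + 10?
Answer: -208296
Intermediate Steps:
s(I) = 6
D = -1 (D = 1/(-1) = -1)
q(T) = 4*T**2/3 (q(T) = (T + T)**2/3 = (2*T)**2/3 = (4*T**2)/3 = 4*T**2/3)
N(J, R) = 16*R**3/3 (N(J, R) = (R*4)*(4*R**2/3) = (4*R)*(4*R**2/3) = 16*R**3/3)
(-35047 - 174401) + N(z(D), s(24)) = (-35047 - 174401) + (16/3)*6**3 = -209448 + (16/3)*216 = -209448 + 1152 = -208296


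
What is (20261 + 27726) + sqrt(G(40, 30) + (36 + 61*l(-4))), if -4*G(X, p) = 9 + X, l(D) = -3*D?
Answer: 47987 + sqrt(3023)/2 ≈ 48015.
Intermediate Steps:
G(X, p) = -9/4 - X/4 (G(X, p) = -(9 + X)/4 = -9/4 - X/4)
(20261 + 27726) + sqrt(G(40, 30) + (36 + 61*l(-4))) = (20261 + 27726) + sqrt((-9/4 - 1/4*40) + (36 + 61*(-3*(-4)))) = 47987 + sqrt((-9/4 - 10) + (36 + 61*12)) = 47987 + sqrt(-49/4 + (36 + 732)) = 47987 + sqrt(-49/4 + 768) = 47987 + sqrt(3023/4) = 47987 + sqrt(3023)/2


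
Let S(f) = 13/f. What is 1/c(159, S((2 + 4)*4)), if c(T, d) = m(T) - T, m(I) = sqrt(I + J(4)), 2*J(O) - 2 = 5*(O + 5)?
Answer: -318/50197 - sqrt(730)/50197 ≈ -0.0068733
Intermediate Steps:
J(O) = 27/2 + 5*O/2 (J(O) = 1 + (5*(O + 5))/2 = 1 + (5*(5 + O))/2 = 1 + (25 + 5*O)/2 = 1 + (25/2 + 5*O/2) = 27/2 + 5*O/2)
m(I) = sqrt(47/2 + I) (m(I) = sqrt(I + (27/2 + (5/2)*4)) = sqrt(I + (27/2 + 10)) = sqrt(I + 47/2) = sqrt(47/2 + I))
c(T, d) = sqrt(94 + 4*T)/2 - T
1/c(159, S((2 + 4)*4)) = 1/(sqrt(94 + 4*159)/2 - 1*159) = 1/(sqrt(94 + 636)/2 - 159) = 1/(sqrt(730)/2 - 159) = 1/(-159 + sqrt(730)/2)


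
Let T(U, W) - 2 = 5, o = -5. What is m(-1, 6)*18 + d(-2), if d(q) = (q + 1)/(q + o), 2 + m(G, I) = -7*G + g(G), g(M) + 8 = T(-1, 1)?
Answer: 505/7 ≈ 72.143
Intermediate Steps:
T(U, W) = 7 (T(U, W) = 2 + 5 = 7)
g(M) = -1 (g(M) = -8 + 7 = -1)
m(G, I) = -3 - 7*G (m(G, I) = -2 + (-7*G - 1) = -2 + (-1 - 7*G) = -3 - 7*G)
d(q) = (1 + q)/(-5 + q) (d(q) = (q + 1)/(q - 5) = (1 + q)/(-5 + q))
m(-1, 6)*18 + d(-2) = (-3 - 7*(-1))*18 + (1 - 2)/(-5 - 2) = (-3 + 7)*18 - 1/(-7) = 4*18 - ⅐*(-1) = 72 + ⅐ = 505/7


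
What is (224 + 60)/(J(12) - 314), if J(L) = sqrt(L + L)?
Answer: -22294/24643 - 142*sqrt(6)/24643 ≈ -0.91879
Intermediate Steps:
J(L) = sqrt(2)*sqrt(L) (J(L) = sqrt(2*L) = sqrt(2)*sqrt(L))
(224 + 60)/(J(12) - 314) = (224 + 60)/(sqrt(2)*sqrt(12) - 314) = 284/(sqrt(2)*(2*sqrt(3)) - 314) = 284/(2*sqrt(6) - 314) = 284/(-314 + 2*sqrt(6))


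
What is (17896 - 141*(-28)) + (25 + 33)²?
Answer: 25208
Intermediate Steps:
(17896 - 141*(-28)) + (25 + 33)² = (17896 + 3948) + 58² = 21844 + 3364 = 25208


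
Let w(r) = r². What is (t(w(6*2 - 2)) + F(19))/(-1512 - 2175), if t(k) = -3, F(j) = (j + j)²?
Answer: -1441/3687 ≈ -0.39083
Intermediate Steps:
F(j) = 4*j² (F(j) = (2*j)² = 4*j²)
(t(w(6*2 - 2)) + F(19))/(-1512 - 2175) = (-3 + 4*19²)/(-1512 - 2175) = (-3 + 4*361)/(-3687) = (-3 + 1444)*(-1/3687) = 1441*(-1/3687) = -1441/3687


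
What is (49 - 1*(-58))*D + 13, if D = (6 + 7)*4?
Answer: 5577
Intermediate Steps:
D = 52 (D = 13*4 = 52)
(49 - 1*(-58))*D + 13 = (49 - 1*(-58))*52 + 13 = (49 + 58)*52 + 13 = 107*52 + 13 = 5564 + 13 = 5577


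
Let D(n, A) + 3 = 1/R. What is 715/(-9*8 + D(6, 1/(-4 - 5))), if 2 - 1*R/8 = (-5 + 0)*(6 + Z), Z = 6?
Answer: -354640/37199 ≈ -9.5336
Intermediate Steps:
R = 496 (R = 16 - 8*(-5 + 0)*(6 + 6) = 16 - (-40)*12 = 16 - 8*(-60) = 16 + 480 = 496)
D(n, A) = -1487/496 (D(n, A) = -3 + 1/496 = -1487/496)
715/(-9*8 + D(6, 1/(-4 - 5))) = 715/(-9*8 - 1487/496) = 715/(-72 - 1487/496) = 715/(-37199/496) = 715*(-496/37199) = -354640/37199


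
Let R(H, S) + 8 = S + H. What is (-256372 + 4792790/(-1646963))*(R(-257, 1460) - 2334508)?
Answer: 985218060180849138/1646963 ≈ 5.9820e+11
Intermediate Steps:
R(H, S) = -8 + H + S (R(H, S) = -8 + (S + H) = -8 + (H + S) = -8 + H + S)
(-256372 + 4792790/(-1646963))*(R(-257, 1460) - 2334508) = (-256372 + 4792790/(-1646963))*((-8 - 257 + 1460) - 2334508) = (-256372 + 4792790*(-1/1646963))*(1195 - 2334508) = (-256372 - 4792790/1646963)*(-2333313) = -422239991026/1646963*(-2333313) = 985218060180849138/1646963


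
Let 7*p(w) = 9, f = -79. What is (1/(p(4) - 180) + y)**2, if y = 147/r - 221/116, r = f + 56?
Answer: 767819770812721/11140027678224 ≈ 68.924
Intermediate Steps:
p(w) = 9/7 (p(w) = (1/7)*9 = 9/7)
r = -23 (r = -79 + 56 = -23)
y = -22135/2668 (y = 147/(-23) - 221/116 = 147*(-1/23) - 221*1/116 = -147/23 - 221/116 = -22135/2668 ≈ -8.2965)
(1/(p(4) - 180) + y)**2 = (1/(9/7 - 180) - 22135/2668)**2 = (1/(-1251/7) - 22135/2668)**2 = (-7/1251 - 22135/2668)**2 = (-27709561/3337668)**2 = 767819770812721/11140027678224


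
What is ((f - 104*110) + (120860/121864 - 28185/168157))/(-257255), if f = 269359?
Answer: -1321341613211423/1317935671780310 ≈ -1.0026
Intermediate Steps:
((f - 104*110) + (120860/121864 - 28185/168157))/(-257255) = ((269359 - 104*110) + (120860/121864 - 28185/168157))/(-257255) = ((269359 - 11440) + (120860*(1/121864) - 28185*1/168157))*(-1/257255) = (257919 + (30215/30466 - 28185/168157))*(-1/257255) = (257919 + 4222179545/5123071162)*(-1/257255) = (1321341613211423/5123071162)*(-1/257255) = -1321341613211423/1317935671780310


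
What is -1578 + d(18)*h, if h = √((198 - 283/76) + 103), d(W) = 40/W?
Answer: -1578 + 10*√429267/171 ≈ -1539.7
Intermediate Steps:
h = √429267/38 (h = √((198 - 283*1/76) + 103) = √((198 - 283/76) + 103) = √(14765/76 + 103) = √(22593/76) = √429267/38 ≈ 17.242)
-1578 + d(18)*h = -1578 + (40/18)*(√429267/38) = -1578 + (40*(1/18))*(√429267/38) = -1578 + 20*(√429267/38)/9 = -1578 + 10*√429267/171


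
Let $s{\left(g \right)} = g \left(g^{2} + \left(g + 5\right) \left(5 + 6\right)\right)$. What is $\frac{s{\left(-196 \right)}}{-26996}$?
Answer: $\frac{1779435}{6749} \approx 263.66$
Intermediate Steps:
$s{\left(g \right)} = g \left(55 + g^{2} + 11 g\right)$ ($s{\left(g \right)} = g \left(g^{2} + \left(5 + g\right) 11\right) = g \left(g^{2} + \left(55 + 11 g\right)\right) = g \left(55 + g^{2} + 11 g\right)$)
$\frac{s{\left(-196 \right)}}{-26996} = \frac{\left(-196\right) \left(55 + \left(-196\right)^{2} + 11 \left(-196\right)\right)}{-26996} = - 196 \left(55 + 38416 - 2156\right) \left(- \frac{1}{26996}\right) = \left(-196\right) 36315 \left(- \frac{1}{26996}\right) = \left(-7117740\right) \left(- \frac{1}{26996}\right) = \frac{1779435}{6749}$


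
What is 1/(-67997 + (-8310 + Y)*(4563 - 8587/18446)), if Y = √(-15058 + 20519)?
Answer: -12923786284402112/490841081017176673439403 - 1552424785906*√5461/490841081017176673439403 ≈ -2.6564e-8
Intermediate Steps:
Y = √5461 ≈ 73.899
1/(-67997 + (-8310 + Y)*(4563 - 8587/18446)) = 1/(-67997 + (-8310 + √5461)*(4563 - 8587/18446)) = 1/(-67997 + (-8310 + √5461)*(84160511/18446)) = 1/(-67997 + (-349686923205/9223 + 84160511*√5461/18446)) = 1/(-350314059536/9223 + 84160511*√5461/18446)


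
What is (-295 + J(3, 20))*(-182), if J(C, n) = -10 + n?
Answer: 51870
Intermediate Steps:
(-295 + J(3, 20))*(-182) = (-295 + (-10 + 20))*(-182) = (-295 + 10)*(-182) = -285*(-182) = 51870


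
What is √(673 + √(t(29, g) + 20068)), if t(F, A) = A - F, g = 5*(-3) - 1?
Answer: √(673 + √20023) ≈ 28.539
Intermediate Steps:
g = -16 (g = -15 - 1 = -16)
√(673 + √(t(29, g) + 20068)) = √(673 + √((-16 - 1*29) + 20068)) = √(673 + √((-16 - 29) + 20068)) = √(673 + √(-45 + 20068)) = √(673 + √20023)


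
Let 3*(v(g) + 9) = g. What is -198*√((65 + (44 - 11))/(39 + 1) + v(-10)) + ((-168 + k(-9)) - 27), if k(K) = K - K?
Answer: -195 - 33*I*√8895/5 ≈ -195.0 - 622.47*I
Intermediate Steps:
v(g) = -9 + g/3
k(K) = 0
-198*√((65 + (44 - 11))/(39 + 1) + v(-10)) + ((-168 + k(-9)) - 27) = -198*√((65 + (44 - 11))/(39 + 1) + (-9 + (⅓)*(-10))) + ((-168 + 0) - 27) = -198*√((65 + 33)/40 + (-9 - 10/3)) + (-168 - 27) = -198*√(98*(1/40) - 37/3) - 195 = -198*√(49/20 - 37/3) - 195 = -33*I*√8895/5 - 195 = -195 - 33*I*√8895/5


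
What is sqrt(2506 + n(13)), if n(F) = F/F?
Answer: sqrt(2507) ≈ 50.070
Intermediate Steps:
n(F) = 1
sqrt(2506 + n(13)) = sqrt(2506 + 1) = sqrt(2507)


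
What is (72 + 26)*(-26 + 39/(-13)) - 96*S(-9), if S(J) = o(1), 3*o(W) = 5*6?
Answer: -3802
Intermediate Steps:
o(W) = 10 (o(W) = (5*6)/3 = (⅓)*30 = 10)
S(J) = 10
(72 + 26)*(-26 + 39/(-13)) - 96*S(-9) = (72 + 26)*(-26 + 39/(-13)) - 96*10 = 98*(-26 + 39*(-1/13)) - 960 = 98*(-26 - 3) - 960 = 98*(-29) - 960 = -2842 - 960 = -3802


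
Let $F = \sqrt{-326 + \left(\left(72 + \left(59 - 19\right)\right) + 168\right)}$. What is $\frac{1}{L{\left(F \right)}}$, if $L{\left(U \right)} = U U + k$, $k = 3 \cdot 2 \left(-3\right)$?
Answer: $- \frac{1}{64} \approx -0.015625$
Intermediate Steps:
$k = -18$ ($k = 6 \left(-3\right) = -18$)
$F = i \sqrt{46}$ ($F = \sqrt{-326 + \left(\left(72 + 40\right) + 168\right)} = \sqrt{-326 + \left(112 + 168\right)} = \sqrt{-326 + 280} = \sqrt{-46} = i \sqrt{46} \approx 6.7823 i$)
$L{\left(U \right)} = -18 + U^{2}$ ($L{\left(U \right)} = U U - 18 = U^{2} - 18 = -18 + U^{2}$)
$\frac{1}{L{\left(F \right)}} = \frac{1}{-18 + \left(i \sqrt{46}\right)^{2}} = \frac{1}{-18 - 46} = \frac{1}{-64} = - \frac{1}{64}$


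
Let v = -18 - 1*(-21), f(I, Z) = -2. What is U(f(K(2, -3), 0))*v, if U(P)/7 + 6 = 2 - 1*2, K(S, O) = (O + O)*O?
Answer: -126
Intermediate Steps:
K(S, O) = 2*O² (K(S, O) = (2*O)*O = 2*O²)
U(P) = -42 (U(P) = -42 + 7*(2 - 1*2) = -42 + 7*(2 - 2) = -42 + 7*0 = -42 + 0 = -42)
v = 3 (v = -18 + 21 = 3)
U(f(K(2, -3), 0))*v = -42*3 = -126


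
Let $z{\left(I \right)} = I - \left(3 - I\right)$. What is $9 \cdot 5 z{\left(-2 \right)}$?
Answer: $-315$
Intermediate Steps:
$z{\left(I \right)} = -3 + 2 I$ ($z{\left(I \right)} = I + \left(-3 + I\right) = -3 + 2 I$)
$9 \cdot 5 z{\left(-2 \right)} = 9 \cdot 5 \left(-3 + 2 \left(-2\right)\right) = 9 \cdot 5 \left(-3 - 4\right) = 9 \cdot 5 \left(-7\right) = 9 \left(-35\right) = -315$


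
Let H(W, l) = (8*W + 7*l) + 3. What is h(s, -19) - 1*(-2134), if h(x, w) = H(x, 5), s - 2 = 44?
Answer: 2540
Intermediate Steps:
s = 46 (s = 2 + 44 = 46)
H(W, l) = 3 + 7*l + 8*W (H(W, l) = (7*l + 8*W) + 3 = 3 + 7*l + 8*W)
h(x, w) = 38 + 8*x (h(x, w) = 3 + 7*5 + 8*x = 3 + 35 + 8*x = 38 + 8*x)
h(s, -19) - 1*(-2134) = (38 + 8*46) - 1*(-2134) = (38 + 368) + 2134 = 406 + 2134 = 2540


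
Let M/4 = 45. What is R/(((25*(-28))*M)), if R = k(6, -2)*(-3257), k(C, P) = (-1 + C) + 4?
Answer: 3257/14000 ≈ 0.23264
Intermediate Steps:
M = 180 (M = 4*45 = 180)
k(C, P) = 3 + C
R = -29313 (R = (3 + 6)*(-3257) = 9*(-3257) = -29313)
R/(((25*(-28))*M)) = -29313/((25*(-28))*180) = -29313/((-700*180)) = -29313/(-126000) = -29313*(-1/126000) = 3257/14000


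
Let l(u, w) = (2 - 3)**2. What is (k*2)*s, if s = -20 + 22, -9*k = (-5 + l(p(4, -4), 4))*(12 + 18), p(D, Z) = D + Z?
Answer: 160/3 ≈ 53.333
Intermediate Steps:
l(u, w) = 1 (l(u, w) = (-1)**2 = 1)
k = 40/3 (k = -(-5 + 1)*(12 + 18)/9 = -(-4)*30/9 = -1/9*(-120) = 40/3 ≈ 13.333)
s = 2
(k*2)*s = ((40/3)*2)*2 = (80/3)*2 = 160/3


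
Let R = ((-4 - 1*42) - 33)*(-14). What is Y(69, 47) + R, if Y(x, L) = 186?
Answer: 1292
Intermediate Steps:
R = 1106 (R = ((-4 - 42) - 33)*(-14) = (-46 - 33)*(-14) = -79*(-14) = 1106)
Y(69, 47) + R = 186 + 1106 = 1292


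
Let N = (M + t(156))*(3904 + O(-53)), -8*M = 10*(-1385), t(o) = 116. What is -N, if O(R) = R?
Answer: -28455039/4 ≈ -7.1138e+6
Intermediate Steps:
M = 6925/4 (M = -5*(-1385)/4 = -⅛*(-13850) = 6925/4 ≈ 1731.3)
N = 28455039/4 (N = (6925/4 + 116)*(3904 - 53) = (7389/4)*3851 = 28455039/4 ≈ 7.1138e+6)
-N = -1*28455039/4 = -28455039/4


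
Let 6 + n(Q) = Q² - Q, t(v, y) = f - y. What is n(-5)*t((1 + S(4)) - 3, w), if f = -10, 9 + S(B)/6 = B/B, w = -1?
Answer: -216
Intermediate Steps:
S(B) = -48 (S(B) = -54 + 6*(B/B) = -54 + 6*1 = -54 + 6 = -48)
t(v, y) = -10 - y
n(Q) = -6 + Q² - Q (n(Q) = -6 + (Q² - Q) = -6 + Q² - Q)
n(-5)*t((1 + S(4)) - 3, w) = (-6 + (-5)² - 1*(-5))*(-10 - 1*(-1)) = (-6 + 25 + 5)*(-10 + 1) = 24*(-9) = -216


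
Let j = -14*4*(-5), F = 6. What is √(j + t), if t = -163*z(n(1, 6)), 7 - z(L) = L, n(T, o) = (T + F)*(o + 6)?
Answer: √12831 ≈ 113.27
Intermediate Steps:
n(T, o) = (6 + T)*(6 + o) (n(T, o) = (T + 6)*(o + 6) = (6 + T)*(6 + o))
z(L) = 7 - L
j = 280 (j = -56*(-5) = 280)
t = 12551 (t = -163*(7 - (36 + 6*1 + 6*6 + 1*6)) = -163*(7 - (36 + 6 + 36 + 6)) = -163*(7 - 1*84) = -163*(7 - 84) = -163*(-77) = 12551)
√(j + t) = √(280 + 12551) = √12831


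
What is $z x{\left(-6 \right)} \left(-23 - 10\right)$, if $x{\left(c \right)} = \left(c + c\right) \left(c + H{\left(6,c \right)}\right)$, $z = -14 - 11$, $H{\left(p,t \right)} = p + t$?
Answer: $59400$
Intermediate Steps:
$z = -25$
$x{\left(c \right)} = 2 c \left(6 + 2 c\right)$ ($x{\left(c \right)} = \left(c + c\right) \left(c + \left(6 + c\right)\right) = 2 c \left(6 + 2 c\right)$)
$z x{\left(-6 \right)} \left(-23 - 10\right) = - 25 \cdot 4 \left(-6\right) \left(3 - 6\right) \left(-23 - 10\right) = - 25 \cdot 4 \left(-6\right) \left(-3\right) \left(-33\right) = \left(-25\right) 72 \left(-33\right) = \left(-1800\right) \left(-33\right) = 59400$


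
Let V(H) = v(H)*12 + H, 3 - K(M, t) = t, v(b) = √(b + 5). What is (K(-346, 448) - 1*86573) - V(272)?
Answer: -87290 - 12*√277 ≈ -87490.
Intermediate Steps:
v(b) = √(5 + b)
K(M, t) = 3 - t
V(H) = H + 12*√(5 + H) (V(H) = √(5 + H)*12 + H = 12*√(5 + H) + H = H + 12*√(5 + H))
(K(-346, 448) - 1*86573) - V(272) = ((3 - 1*448) - 1*86573) - (272 + 12*√(5 + 272)) = ((3 - 448) - 86573) - (272 + 12*√277) = (-445 - 86573) + (-272 - 12*√277) = -87018 + (-272 - 12*√277) = -87290 - 12*√277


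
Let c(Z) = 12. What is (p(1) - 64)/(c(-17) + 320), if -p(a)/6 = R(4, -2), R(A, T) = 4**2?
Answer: -40/83 ≈ -0.48193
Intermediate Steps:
R(A, T) = 16
p(a) = -96 (p(a) = -6*16 = -96)
(p(1) - 64)/(c(-17) + 320) = (-96 - 64)/(12 + 320) = -160/332 = -160*1/332 = -40/83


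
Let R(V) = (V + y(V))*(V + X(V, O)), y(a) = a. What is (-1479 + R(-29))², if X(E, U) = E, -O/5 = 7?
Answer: 3553225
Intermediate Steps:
O = -35 (O = -5*7 = -35)
R(V) = 4*V² (R(V) = (V + V)*(V + V) = (2*V)*(2*V) = 4*V²)
(-1479 + R(-29))² = (-1479 + 4*(-29)²)² = (-1479 + 4*841)² = (-1479 + 3364)² = 1885² = 3553225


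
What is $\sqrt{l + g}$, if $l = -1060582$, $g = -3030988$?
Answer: $i \sqrt{4091570} \approx 2022.8 i$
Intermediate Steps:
$\sqrt{l + g} = \sqrt{-1060582 - 3030988} = \sqrt{-4091570} = i \sqrt{4091570}$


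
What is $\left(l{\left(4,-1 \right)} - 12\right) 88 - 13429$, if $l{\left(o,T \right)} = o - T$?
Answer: $-14045$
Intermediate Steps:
$\left(l{\left(4,-1 \right)} - 12\right) 88 - 13429 = \left(\left(4 - -1\right) - 12\right) 88 - 13429 = \left(\left(4 + 1\right) - 12\right) 88 - 13429 = \left(5 - 12\right) 88 - 13429 = \left(-7\right) 88 - 13429 = -616 - 13429 = -14045$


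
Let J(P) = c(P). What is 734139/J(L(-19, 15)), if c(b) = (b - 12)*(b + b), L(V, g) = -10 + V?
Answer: 734139/2378 ≈ 308.72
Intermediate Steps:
c(b) = 2*b*(-12 + b) (c(b) = (-12 + b)*(2*b) = 2*b*(-12 + b))
J(P) = 2*P*(-12 + P)
734139/J(L(-19, 15)) = 734139/((2*(-10 - 19)*(-12 + (-10 - 19)))) = 734139/((2*(-29)*(-12 - 29))) = 734139/((2*(-29)*(-41))) = 734139/2378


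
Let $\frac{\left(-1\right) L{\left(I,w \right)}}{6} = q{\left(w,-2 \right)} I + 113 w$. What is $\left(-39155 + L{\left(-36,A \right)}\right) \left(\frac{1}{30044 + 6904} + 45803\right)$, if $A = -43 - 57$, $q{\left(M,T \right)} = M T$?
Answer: $\frac{121585394607025}{36948} \approx 3.2907 \cdot 10^{9}$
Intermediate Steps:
$A = -100$
$L{\left(I,w \right)} = - 678 w + 12 I w$ ($L{\left(I,w \right)} = - 6 \left(w \left(-2\right) I + 113 w\right) = - 6 \left(- 2 w I + 113 w\right) = - 6 \left(- 2 I w + 113 w\right) = - 6 \left(113 w - 2 I w\right) = - 678 w + 12 I w$)
$\left(-39155 + L{\left(-36,A \right)}\right) \left(\frac{1}{30044 + 6904} + 45803\right) = \left(-39155 + 6 \left(-100\right) \left(-113 + 2 \left(-36\right)\right)\right) \left(\frac{1}{30044 + 6904} + 45803\right) = \left(-39155 + 6 \left(-100\right) \left(-113 - 72\right)\right) \left(\frac{1}{36948} + 45803\right) = \left(-39155 + 6 \left(-100\right) \left(-185\right)\right) \left(\frac{1}{36948} + 45803\right) = \left(-39155 + 111000\right) \frac{1692329245}{36948} = 71845 \cdot \frac{1692329245}{36948} = \frac{121585394607025}{36948}$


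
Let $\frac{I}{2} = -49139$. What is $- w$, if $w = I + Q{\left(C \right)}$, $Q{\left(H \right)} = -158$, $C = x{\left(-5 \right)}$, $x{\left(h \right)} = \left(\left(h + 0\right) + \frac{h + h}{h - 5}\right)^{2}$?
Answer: $98436$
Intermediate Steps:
$I = -98278$ ($I = 2 \left(-49139\right) = -98278$)
$x{\left(h \right)} = \left(h + \frac{2 h}{-5 + h}\right)^{2}$
$C = 16$ ($C = \frac{\left(-5\right)^{2} \left(-3 - 5\right)^{2}}{\left(-5 - 5\right)^{2}} = \frac{25 \left(-8\right)^{2}}{100} = 25 \cdot \frac{1}{100} \cdot 64 = 16$)
$w = -98436$ ($w = -98278 - 158 = -98436$)
$- w = \left(-1\right) \left(-98436\right) = 98436$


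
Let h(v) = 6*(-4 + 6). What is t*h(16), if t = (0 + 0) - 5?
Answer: -60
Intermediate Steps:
t = -5 (t = 0 - 5 = -5)
h(v) = 12 (h(v) = 6*2 = 12)
t*h(16) = -5*12 = -60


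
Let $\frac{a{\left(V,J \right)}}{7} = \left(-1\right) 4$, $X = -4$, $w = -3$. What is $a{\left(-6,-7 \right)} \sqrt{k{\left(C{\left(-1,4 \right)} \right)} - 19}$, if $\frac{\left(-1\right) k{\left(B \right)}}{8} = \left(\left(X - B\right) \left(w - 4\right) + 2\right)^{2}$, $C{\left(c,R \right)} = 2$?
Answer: $- 84 i \sqrt{1723} \approx - 3486.8 i$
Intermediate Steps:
$k{\left(B \right)} = - 8 \left(30 + 7 B\right)^{2}$ ($k{\left(B \right)} = - 8 \left(\left(-4 - B\right) \left(-3 - 4\right) + 2\right)^{2} = - 8 \left(\left(-4 - B\right) \left(-7\right) + 2\right)^{2} = - 8 \left(\left(28 + 7 B\right) + 2\right)^{2} = - 8 \left(30 + 7 B\right)^{2}$)
$a{\left(V,J \right)} = -28$ ($a{\left(V,J \right)} = 7 \left(\left(-1\right) 4\right) = 7 \left(-4\right) = -28$)
$a{\left(-6,-7 \right)} \sqrt{k{\left(C{\left(-1,4 \right)} \right)} - 19} = - 28 \sqrt{- 8 \left(30 + 7 \cdot 2\right)^{2} - 19} = - 28 \sqrt{- 8 \left(30 + 14\right)^{2} - 19} = - 28 \sqrt{- 8 \cdot 44^{2} - 19} = - 28 \sqrt{\left(-8\right) 1936 - 19} = - 28 \sqrt{-15488 - 19} = - 28 \sqrt{-15507} = - 28 \cdot 3 i \sqrt{1723} = - 84 i \sqrt{1723}$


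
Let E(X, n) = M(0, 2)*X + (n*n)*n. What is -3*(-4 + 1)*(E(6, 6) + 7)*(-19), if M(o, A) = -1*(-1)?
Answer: -39159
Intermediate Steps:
M(o, A) = 1
E(X, n) = X + n³ (E(X, n) = 1*X + (n*n)*n = X + n²*n = X + n³)
-3*(-4 + 1)*(E(6, 6) + 7)*(-19) = -3*(-4 + 1)*((6 + 6³) + 7)*(-19) = -(-9)*((6 + 216) + 7)*(-19) = -(-9)*(222 + 7)*(-19) = -(-9)*229*(-19) = -3*(-687)*(-19) = 2061*(-19) = -39159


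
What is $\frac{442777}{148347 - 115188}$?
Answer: $\frac{442777}{33159} \approx 13.353$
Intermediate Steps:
$\frac{442777}{148347 - 115188} = \frac{442777}{33159}$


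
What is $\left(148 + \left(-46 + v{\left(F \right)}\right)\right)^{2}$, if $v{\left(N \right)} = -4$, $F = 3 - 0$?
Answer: $9604$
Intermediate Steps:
$F = 3$ ($F = 3 + 0 = 3$)
$\left(148 + \left(-46 + v{\left(F \right)}\right)\right)^{2} = \left(148 - 50\right)^{2} = 98^{2} = 9604$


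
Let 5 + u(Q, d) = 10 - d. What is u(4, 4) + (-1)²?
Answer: 2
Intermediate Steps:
u(Q, d) = 5 - d (u(Q, d) = -5 + (10 - d) = 5 - d)
u(4, 4) + (-1)² = (5 - 1*4) + (-1)² = (5 - 4) + 1 = 1 + 1 = 2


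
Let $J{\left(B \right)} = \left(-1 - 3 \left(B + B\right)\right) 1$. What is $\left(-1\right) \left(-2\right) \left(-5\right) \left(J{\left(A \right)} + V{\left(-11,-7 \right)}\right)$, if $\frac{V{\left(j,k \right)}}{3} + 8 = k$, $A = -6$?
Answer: $100$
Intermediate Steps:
$V{\left(j,k \right)} = -24 + 3 k$
$J{\left(B \right)} = -1 - 6 B$ ($J{\left(B \right)} = \left(-1 - 3 \cdot 2 B\right) 1 = \left(-1 - 6 B\right) 1 = -1 - 6 B$)
$\left(-1\right) \left(-2\right) \left(-5\right) \left(J{\left(A \right)} + V{\left(-11,-7 \right)}\right) = \left(-1\right) \left(-2\right) \left(-5\right) \left(\left(-1 - -36\right) + \left(-24 + 3 \left(-7\right)\right)\right) = 2 \left(-5\right) \left(\left(-1 + 36\right) - 45\right) = - 10 \left(35 - 45\right) = \left(-10\right) \left(-10\right) = 100$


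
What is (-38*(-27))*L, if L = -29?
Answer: -29754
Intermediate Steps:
(-38*(-27))*L = -38*(-27)*(-29) = 1026*(-29) = -29754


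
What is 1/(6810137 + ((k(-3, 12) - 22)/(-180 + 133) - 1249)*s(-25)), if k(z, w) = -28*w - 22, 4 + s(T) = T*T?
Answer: 47/283857856 ≈ 1.6558e-7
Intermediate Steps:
s(T) = -4 + T² (s(T) = -4 + T*T = -4 + T²)
k(z, w) = -22 - 28*w
1/(6810137 + ((k(-3, 12) - 22)/(-180 + 133) - 1249)*s(-25)) = 1/(6810137 + (((-22 - 28*12) - 22)/(-180 + 133) - 1249)*(-4 + (-25)²)) = 1/(6810137 + (((-22 - 336) - 22)/(-47) - 1249)*(-4 + 625)) = 1/(6810137 + ((-358 - 22)*(-1/47) - 1249)*621) = 1/(6810137 + (-380*(-1/47) - 1249)*621) = 1/(6810137 + (380/47 - 1249)*621) = 1/(6810137 - 58323/47*621) = 1/(6810137 - 36218583/47) = 1/(283857856/47) = 47/283857856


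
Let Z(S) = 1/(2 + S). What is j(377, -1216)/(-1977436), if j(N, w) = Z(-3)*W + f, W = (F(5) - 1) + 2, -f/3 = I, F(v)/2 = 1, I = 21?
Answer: 33/988718 ≈ 3.3377e-5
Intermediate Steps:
F(v) = 2 (F(v) = 2*1 = 2)
f = -63 (f = -3*21 = -63)
W = 3 (W = (2 - 1) + 2 = 1 + 2 = 3)
j(N, w) = -66 (j(N, w) = 3/(2 - 3) - 63 = 3/(-1) - 63 = -1*3 - 63 = -3 - 63 = -66)
j(377, -1216)/(-1977436) = -66/(-1977436) = -66*(-1/1977436) = 33/988718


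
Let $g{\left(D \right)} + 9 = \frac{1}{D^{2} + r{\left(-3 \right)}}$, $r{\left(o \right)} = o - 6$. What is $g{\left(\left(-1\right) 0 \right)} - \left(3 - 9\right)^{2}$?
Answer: $- \frac{406}{9} \approx -45.111$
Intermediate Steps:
$r{\left(o \right)} = -6 + o$ ($r{\left(o \right)} = o - 6 = -6 + o$)
$g{\left(D \right)} = -9 + \frac{1}{-9 + D^{2}}$ ($g{\left(D \right)} = -9 + \frac{1}{D^{2} - 9} = -9 + \frac{1}{-9 + D^{2}}$)
$g{\left(\left(-1\right) 0 \right)} - \left(3 - 9\right)^{2} = \frac{82 - 9 \left(\left(-1\right) 0\right)^{2}}{-9 + \left(\left(-1\right) 0\right)^{2}} - \left(3 - 9\right)^{2} = \frac{82 - 9 \cdot 0^{2}}{-9 + 0^{2}} - \left(-6\right)^{2} = \frac{82 - 0}{-9 + 0} - 36 = \frac{82 + 0}{-9} - 36 = \left(- \frac{1}{9}\right) 82 - 36 = - \frac{82}{9} - 36 = - \frac{406}{9}$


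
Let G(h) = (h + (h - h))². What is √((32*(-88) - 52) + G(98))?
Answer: 4*√421 ≈ 82.073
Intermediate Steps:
G(h) = h² (G(h) = (h + 0)² = h²)
√((32*(-88) - 52) + G(98)) = √((32*(-88) - 52) + 98²) = √((-2816 - 52) + 9604) = √(-2868 + 9604) = √6736 = 4*√421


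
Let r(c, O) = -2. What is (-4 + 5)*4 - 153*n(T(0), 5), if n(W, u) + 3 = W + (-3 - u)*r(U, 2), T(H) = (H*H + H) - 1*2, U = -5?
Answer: -1679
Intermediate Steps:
T(H) = -2 + H + H² (T(H) = (H² + H) - 2 = (H + H²) - 2 = -2 + H + H²)
n(W, u) = 3 + W + 2*u (n(W, u) = -3 + (W + (-3 - u)*(-2)) = -3 + (W + (6 + 2*u)) = -3 + (6 + W + 2*u) = 3 + W + 2*u)
(-4 + 5)*4 - 153*n(T(0), 5) = (-4 + 5)*4 - 153*(3 + (-2 + 0 + 0²) + 2*5) = 1*4 - 153*(3 + (-2 + 0 + 0) + 10) = 4 - 153*(3 - 2 + 10) = 4 - 153*11 = 4 - 1683 = -1679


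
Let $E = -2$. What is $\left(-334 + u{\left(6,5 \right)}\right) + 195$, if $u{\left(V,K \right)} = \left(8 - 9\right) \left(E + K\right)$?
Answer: $-142$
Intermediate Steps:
$u{\left(V,K \right)} = 2 - K$ ($u{\left(V,K \right)} = \left(8 - 9\right) \left(-2 + K\right) = - (-2 + K) = 2 - K$)
$\left(-334 + u{\left(6,5 \right)}\right) + 195 = \left(-334 + \left(2 - 5\right)\right) + 195 = \left(-334 - 3\right) + 195 = -337 + 195 = -142$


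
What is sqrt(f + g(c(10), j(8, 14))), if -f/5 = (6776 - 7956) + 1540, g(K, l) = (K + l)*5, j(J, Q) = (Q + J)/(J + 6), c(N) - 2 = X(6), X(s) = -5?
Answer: 5*I*sqrt(3542)/7 ≈ 42.51*I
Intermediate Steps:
c(N) = -3 (c(N) = 2 - 5 = -3)
j(J, Q) = (J + Q)/(6 + J)
g(K, l) = 5*K + 5*l
f = -1800 (f = -5*((6776 - 7956) + 1540) = -5*(-1180 + 1540) = -5*360 = -1800)
sqrt(f + g(c(10), j(8, 14))) = sqrt(-1800 + (5*(-3) + 5*((8 + 14)/(6 + 8)))) = sqrt(-1800 + (-15 + 5*(22/14))) = sqrt(-1800 + (-15 + 5*((1/14)*22))) = sqrt(-1800 + (-15 + 5*(11/7))) = sqrt(-1800 + (-15 + 55/7)) = sqrt(-1800 - 50/7) = sqrt(-12650/7) = 5*I*sqrt(3542)/7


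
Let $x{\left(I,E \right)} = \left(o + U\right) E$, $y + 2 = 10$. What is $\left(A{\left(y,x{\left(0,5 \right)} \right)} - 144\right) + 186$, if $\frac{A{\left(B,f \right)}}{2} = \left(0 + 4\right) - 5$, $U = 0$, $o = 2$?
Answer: $40$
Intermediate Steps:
$y = 8$ ($y = -2 + 10 = 8$)
$x{\left(I,E \right)} = 2 E$ ($x{\left(I,E \right)} = \left(2 + 0\right) E = 2 E$)
$A{\left(B,f \right)} = -2$ ($A{\left(B,f \right)} = 2 \left(\left(0 + 4\right) - 5\right) = 2 \left(4 - 5\right) = 2 \left(-1\right) = -2$)
$\left(A{\left(y,x{\left(0,5 \right)} \right)} - 144\right) + 186 = \left(-2 - 144\right) + 186 = -146 + 186 = 40$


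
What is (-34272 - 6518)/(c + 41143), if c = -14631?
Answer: -20395/13256 ≈ -1.5385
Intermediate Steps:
(-34272 - 6518)/(c + 41143) = (-34272 - 6518)/(-14631 + 41143) = -40790/26512 = -40790*1/26512 = -20395/13256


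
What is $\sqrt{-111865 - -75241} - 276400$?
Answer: $-276400 + 4 i \sqrt{2289} \approx -2.764 \cdot 10^{5} + 191.37 i$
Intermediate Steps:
$\sqrt{-111865 - -75241} - 276400 = \sqrt{-111865 + \left(-35310 + 110551\right)} - 276400 = \sqrt{-111865 + 75241} - 276400 = \sqrt{-36624} - 276400 = 4 i \sqrt{2289} - 276400 = -276400 + 4 i \sqrt{2289}$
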